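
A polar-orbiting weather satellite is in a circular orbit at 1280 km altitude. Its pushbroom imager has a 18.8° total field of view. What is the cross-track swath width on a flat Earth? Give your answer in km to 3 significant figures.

424 km

Half-angle = 18.8°/2 = 9.4°.
Swath width ≈ 2h·tan(θ/2) = 2 × 1280 × tan(9.4°) = 423.8 km.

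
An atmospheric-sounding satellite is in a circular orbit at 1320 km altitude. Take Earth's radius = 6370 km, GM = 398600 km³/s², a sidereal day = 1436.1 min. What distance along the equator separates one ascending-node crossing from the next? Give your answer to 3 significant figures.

Semi-major axis a = 6370 + 1320 = 7690 km. Period T = 2π√(a³/μ) = 2π√(7690³/398600) = 6711.2 s = 111.85 min.
During one orbit Earth rotates (6711.2 / 86166) × 360° = 28.04°.
At the equator that is 28.04° × (2π·6370/360) km/° = 28.04 × 111.2 = 3117 km.

3120 km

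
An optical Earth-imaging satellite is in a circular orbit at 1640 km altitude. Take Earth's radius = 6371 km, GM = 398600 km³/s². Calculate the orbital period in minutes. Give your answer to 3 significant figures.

119 min

Semi-major axis a = 6371 + 1640 = 8011 km. Period T = 2π√(a³/μ) = 2π√(8011³/398600) = 7135.8 s = 118.93 min.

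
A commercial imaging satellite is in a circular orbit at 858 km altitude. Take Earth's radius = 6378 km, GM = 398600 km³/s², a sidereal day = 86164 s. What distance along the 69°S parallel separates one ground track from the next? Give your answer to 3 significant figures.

1020 km

Semi-major axis a = 6378 + 858 = 7236 km. Period T = 2π√(a³/μ) = 2π√(7236³/398600) = 6125.7 s = 102.10 min.
Node shift per orbit = (6125.7/86164) × 360° = 25.59°.
Equatorial spacing = 25.59 × 111.3 km/° = 2849 km.
At 69° latitude, spacing = 2849 × cos(69°) = 1021 km.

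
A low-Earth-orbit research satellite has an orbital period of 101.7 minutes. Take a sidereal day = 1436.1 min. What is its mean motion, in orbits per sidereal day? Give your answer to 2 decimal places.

14.12

T = 101.7 min = 6102.0 s.
Orbits per sidereal day = 86166 / 6102.0 = 14.121.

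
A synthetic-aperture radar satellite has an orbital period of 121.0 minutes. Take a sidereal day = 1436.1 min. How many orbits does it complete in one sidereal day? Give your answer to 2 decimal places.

11.87

T = 121.0 min = 7260.0 s.
Orbits per sidereal day = 86166 / 7260.0 = 11.869.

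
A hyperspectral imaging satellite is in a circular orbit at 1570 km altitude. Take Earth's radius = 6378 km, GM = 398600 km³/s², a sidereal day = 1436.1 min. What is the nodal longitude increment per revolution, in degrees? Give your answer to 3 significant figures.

Semi-major axis a = 6378 + 1570 = 7948 km. Period T = 2π√(a³/μ) = 2π√(7948³/398600) = 7051.8 s = 117.53 min.
During one orbit Earth rotates (7051.8 / 86166) × 360° = 29.46°.

29.5°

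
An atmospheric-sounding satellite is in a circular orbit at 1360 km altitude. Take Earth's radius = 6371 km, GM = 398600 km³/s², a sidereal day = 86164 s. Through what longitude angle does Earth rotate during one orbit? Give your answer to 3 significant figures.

28.3°

Semi-major axis a = 6371 + 1360 = 7731 km. Period T = 2π√(a³/μ) = 2π√(7731³/398600) = 6765.0 s = 112.75 min.
During one orbit Earth rotates (6765.0 / 86164) × 360° = 28.26°.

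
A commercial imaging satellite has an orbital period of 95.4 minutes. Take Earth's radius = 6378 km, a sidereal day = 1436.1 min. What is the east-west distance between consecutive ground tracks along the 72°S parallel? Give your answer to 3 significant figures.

T = 95.4 min = 5724.0 s.
Node shift per orbit = (5724.0/86166) × 360° = 23.91°.
Equatorial spacing = 23.91 × 111.3 km/° = 2662 km.
At 72° latitude, spacing = 2662 × cos(72°) = 823 km.

823 km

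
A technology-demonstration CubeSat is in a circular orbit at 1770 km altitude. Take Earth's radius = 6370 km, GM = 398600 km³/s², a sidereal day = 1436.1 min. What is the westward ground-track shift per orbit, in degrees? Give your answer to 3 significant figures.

30.5°

Semi-major axis a = 6370 + 1770 = 8140 km. Period T = 2π√(a³/μ) = 2π√(8140³/398600) = 7308.8 s = 121.81 min.
During one orbit Earth rotates (7308.8 / 86166) × 360° = 30.54°.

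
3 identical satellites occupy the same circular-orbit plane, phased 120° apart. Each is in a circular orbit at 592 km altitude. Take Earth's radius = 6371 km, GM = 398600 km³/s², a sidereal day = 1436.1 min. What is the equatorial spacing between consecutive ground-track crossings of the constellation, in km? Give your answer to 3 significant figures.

Semi-major axis a = 6371 + 592 = 6963 km. Period T = 2π√(a³/μ) = 2π√(6963³/398600) = 5782.4 s = 96.37 min.
Single-satellite node shift = (5782.4/86166) × 360° = 24.16°.
With 3 satellites evenly phased, successive equator crossings are 24.16/3 = 8.053° apart.
That is 8.053 × 111.2 = 895 km at the equator.

895 km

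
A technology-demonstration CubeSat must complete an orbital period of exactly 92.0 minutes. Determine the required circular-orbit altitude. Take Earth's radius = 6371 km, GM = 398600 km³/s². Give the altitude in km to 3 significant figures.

380 km

T = 92.0 min = 5520.0 s.
From T = 2π√(a³/μ): a = (μ T²/4π²)^(1/3) = (398600 × 5520.0² / 4π²)^(1/3) = 6751 km.
Altitude h = a − R = 6751 − 6371 = 380 km.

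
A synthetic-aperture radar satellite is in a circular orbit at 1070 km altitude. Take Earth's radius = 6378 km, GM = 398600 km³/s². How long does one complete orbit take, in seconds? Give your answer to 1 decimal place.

6396.9 seconds

Semi-major axis a = 6378 + 1070 = 7448 km. Period T = 2π√(a³/μ) = 2π√(7448³/398600) = 6396.9 s = 106.62 min.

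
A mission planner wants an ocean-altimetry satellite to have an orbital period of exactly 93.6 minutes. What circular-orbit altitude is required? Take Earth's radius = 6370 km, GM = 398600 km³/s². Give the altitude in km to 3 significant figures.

459 km

T = 93.6 min = 5616.0 s.
From T = 2π√(a³/μ): a = (μ T²/4π²)^(1/3) = (398600 × 5616.0² / 4π²)^(1/3) = 6829 km.
Altitude h = a − R = 6829 − 6370 = 459 km.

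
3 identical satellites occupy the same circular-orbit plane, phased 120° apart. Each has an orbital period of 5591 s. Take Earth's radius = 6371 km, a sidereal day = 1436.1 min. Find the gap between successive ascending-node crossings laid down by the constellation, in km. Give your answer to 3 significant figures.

866 km

Single-satellite node shift = (5591.0/86166) × 360° = 23.36°.
With 3 satellites evenly phased, successive equator crossings are 23.36/3 = 7.786° apart.
That is 7.786 × 111.2 = 866 km at the equator.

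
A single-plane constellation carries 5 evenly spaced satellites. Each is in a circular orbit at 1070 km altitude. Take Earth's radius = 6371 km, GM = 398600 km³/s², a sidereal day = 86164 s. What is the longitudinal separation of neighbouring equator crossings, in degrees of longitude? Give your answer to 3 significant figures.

5.34°

Semi-major axis a = 6371 + 1070 = 7441 km. Period T = 2π√(a³/μ) = 2π√(7441³/398600) = 6387.9 s = 106.47 min.
Single-satellite node shift = (6387.9/86164) × 360° = 26.69°.
With 5 satellites evenly phased, successive equator crossings are 26.69/5 = 5.338° apart.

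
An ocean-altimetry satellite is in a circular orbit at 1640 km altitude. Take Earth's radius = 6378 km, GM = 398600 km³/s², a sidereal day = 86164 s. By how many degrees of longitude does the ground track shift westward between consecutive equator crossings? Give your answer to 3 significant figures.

29.9°

Semi-major axis a = 6378 + 1640 = 8018 km. Period T = 2π√(a³/μ) = 2π√(8018³/398600) = 7145.1 s = 119.09 min.
During one orbit Earth rotates (7145.1 / 86164) × 360° = 29.85°.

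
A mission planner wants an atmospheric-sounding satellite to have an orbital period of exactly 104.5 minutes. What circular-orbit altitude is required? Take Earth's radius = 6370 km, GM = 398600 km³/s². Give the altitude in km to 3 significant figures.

979 km

T = 104.5 min = 6270.0 s.
From T = 2π√(a³/μ): a = (μ T²/4π²)^(1/3) = (398600 × 6270.0² / 4π²)^(1/3) = 7349 km.
Altitude h = a − R = 7349 − 6370 = 979 km.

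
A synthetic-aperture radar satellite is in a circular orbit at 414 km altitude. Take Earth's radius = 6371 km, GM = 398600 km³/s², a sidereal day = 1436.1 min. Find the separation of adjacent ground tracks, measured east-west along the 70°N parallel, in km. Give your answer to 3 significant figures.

884 km

Semi-major axis a = 6371 + 414 = 6785 km. Period T = 2π√(a³/μ) = 2π√(6785³/398600) = 5562.1 s = 92.70 min.
Node shift per orbit = (5562.1/86166) × 360° = 23.24°.
Equatorial spacing = 23.24 × 111.2 km/° = 2584 km.
At 70° latitude, spacing = 2584 × cos(70°) = 884 km.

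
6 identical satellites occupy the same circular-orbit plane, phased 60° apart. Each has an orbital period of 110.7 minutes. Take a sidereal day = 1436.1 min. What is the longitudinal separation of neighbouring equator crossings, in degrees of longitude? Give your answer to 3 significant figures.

T = 110.7 min = 6642.0 s.
Single-satellite node shift = (6642.0/86166) × 360° = 27.75°.
With 6 satellites evenly phased, successive equator crossings are 27.75/6 = 4.625° apart.

4.63°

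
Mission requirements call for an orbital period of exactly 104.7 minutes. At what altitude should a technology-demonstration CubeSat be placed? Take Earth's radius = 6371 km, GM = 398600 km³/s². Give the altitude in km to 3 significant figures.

988 km

T = 104.7 min = 6282.0 s.
From T = 2π√(a³/μ): a = (μ T²/4π²)^(1/3) = (398600 × 6282.0² / 4π²)^(1/3) = 7359 km.
Altitude h = a − R = 7359 − 6371 = 988 km.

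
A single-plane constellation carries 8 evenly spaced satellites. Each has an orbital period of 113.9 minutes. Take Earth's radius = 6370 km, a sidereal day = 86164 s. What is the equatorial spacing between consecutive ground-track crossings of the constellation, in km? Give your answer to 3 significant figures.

397 km

T = 113.9 min = 6834.0 s.
Single-satellite node shift = (6834.0/86164) × 360° = 28.55°.
With 8 satellites evenly phased, successive equator crossings are 28.55/8 = 3.569° apart.
That is 3.569 × 111.2 = 397 km at the equator.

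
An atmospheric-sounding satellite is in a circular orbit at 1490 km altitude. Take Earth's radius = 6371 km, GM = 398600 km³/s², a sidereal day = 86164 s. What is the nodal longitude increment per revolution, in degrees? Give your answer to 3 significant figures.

Semi-major axis a = 6371 + 1490 = 7861 km. Period T = 2π√(a³/μ) = 2π√(7861³/398600) = 6936.3 s = 115.61 min.
During one orbit Earth rotates (6936.3 / 86164) × 360° = 28.98°.

29.0°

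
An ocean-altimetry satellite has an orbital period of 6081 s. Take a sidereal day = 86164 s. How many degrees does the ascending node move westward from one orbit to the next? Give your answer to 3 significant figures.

25.4°

During one orbit Earth rotates (6081.0 / 86164) × 360° = 25.41°.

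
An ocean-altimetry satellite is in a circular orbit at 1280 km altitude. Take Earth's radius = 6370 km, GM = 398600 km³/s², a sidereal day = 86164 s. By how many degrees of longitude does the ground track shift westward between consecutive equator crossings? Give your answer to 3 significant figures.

Semi-major axis a = 6370 + 1280 = 7650 km. Period T = 2π√(a³/μ) = 2π√(7650³/398600) = 6658.9 s = 110.98 min.
During one orbit Earth rotates (6658.9 / 86164) × 360° = 27.82°.

27.8°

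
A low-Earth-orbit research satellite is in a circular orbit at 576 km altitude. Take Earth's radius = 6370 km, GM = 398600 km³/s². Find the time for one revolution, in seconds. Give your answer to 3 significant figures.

5760 seconds

Semi-major axis a = 6370 + 576 = 6946 km. Period T = 2π√(a³/μ) = 2π√(6946³/398600) = 5761.2 s = 96.02 min.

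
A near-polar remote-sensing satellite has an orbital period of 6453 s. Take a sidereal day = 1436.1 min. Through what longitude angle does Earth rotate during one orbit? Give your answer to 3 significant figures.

27.0°

During one orbit Earth rotates (6453.0 / 86166) × 360° = 26.96°.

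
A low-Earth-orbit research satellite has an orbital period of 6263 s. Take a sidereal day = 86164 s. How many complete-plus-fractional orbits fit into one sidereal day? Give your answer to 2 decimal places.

13.76

Orbits per sidereal day = 86164 / 6263.0 = 13.758.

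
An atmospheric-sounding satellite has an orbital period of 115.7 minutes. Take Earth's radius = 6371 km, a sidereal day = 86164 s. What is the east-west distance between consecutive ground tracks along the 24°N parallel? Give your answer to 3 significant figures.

2950 km

T = 115.7 min = 6942.0 s.
Node shift per orbit = (6942.0/86164) × 360° = 29.00°.
Equatorial spacing = 29.00 × 111.2 km/° = 3225 km.
At 24° latitude, spacing = 3225 × cos(24°) = 2946 km.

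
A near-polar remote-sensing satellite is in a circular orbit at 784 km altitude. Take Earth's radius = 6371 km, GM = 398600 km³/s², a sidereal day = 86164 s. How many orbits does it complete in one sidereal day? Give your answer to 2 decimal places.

14.31

Semi-major axis a = 6371 + 784 = 7155 km. Period T = 2π√(a³/μ) = 2π√(7155³/398600) = 6023.2 s = 100.39 min.
Orbits per sidereal day = 86164 / 6023.2 = 14.305.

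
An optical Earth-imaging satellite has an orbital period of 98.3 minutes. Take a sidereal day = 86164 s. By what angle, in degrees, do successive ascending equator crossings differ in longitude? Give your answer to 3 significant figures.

T = 98.3 min = 5898.0 s.
During one orbit Earth rotates (5898.0 / 86164) × 360° = 24.64°.

24.6°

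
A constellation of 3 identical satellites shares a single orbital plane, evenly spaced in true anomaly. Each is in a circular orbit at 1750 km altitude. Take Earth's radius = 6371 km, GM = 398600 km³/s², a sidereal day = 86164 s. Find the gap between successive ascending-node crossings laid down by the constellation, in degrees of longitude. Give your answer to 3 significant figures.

10.1°

Semi-major axis a = 6371 + 1750 = 8121 km. Period T = 2π√(a³/μ) = 2π√(8121³/398600) = 7283.3 s = 121.39 min.
Single-satellite node shift = (7283.3/86164) × 360° = 30.43°.
With 3 satellites evenly phased, successive equator crossings are 30.43/3 = 10.143° apart.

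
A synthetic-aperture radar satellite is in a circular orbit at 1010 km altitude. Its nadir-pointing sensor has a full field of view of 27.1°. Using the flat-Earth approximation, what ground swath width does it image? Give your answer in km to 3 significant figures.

Half-angle = 27.1°/2 = 13.55°.
Swath width ≈ 2h·tan(θ/2) = 2 × 1010 × tan(13.55°) = 486.8 km.

487 km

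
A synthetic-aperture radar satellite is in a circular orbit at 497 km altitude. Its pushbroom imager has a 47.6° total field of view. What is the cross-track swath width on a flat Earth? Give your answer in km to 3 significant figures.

Half-angle = 47.6°/2 = 23.8°.
Swath width ≈ 2h·tan(θ/2) = 2 × 497 × tan(23.8°) = 438.4 km.

438 km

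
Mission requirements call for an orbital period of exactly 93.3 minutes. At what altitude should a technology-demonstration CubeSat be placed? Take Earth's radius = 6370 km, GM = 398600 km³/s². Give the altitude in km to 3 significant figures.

444 km

T = 93.3 min = 5598.0 s.
From T = 2π√(a³/μ): a = (μ T²/4π²)^(1/3) = (398600 × 5598.0² / 4π²)^(1/3) = 6814 km.
Altitude h = a − R = 6814 − 6370 = 444 km.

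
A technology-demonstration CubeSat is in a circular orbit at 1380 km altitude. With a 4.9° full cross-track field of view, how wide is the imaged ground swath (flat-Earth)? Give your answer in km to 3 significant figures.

118 km

Half-angle = 4.9°/2 = 2.45°.
Swath width ≈ 2h·tan(θ/2) = 2 × 1380 × tan(2.45°) = 118.1 km.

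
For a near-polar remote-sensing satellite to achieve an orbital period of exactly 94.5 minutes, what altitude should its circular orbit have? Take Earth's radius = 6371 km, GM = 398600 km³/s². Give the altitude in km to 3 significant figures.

501 km

T = 94.5 min = 5670.0 s.
From T = 2π√(a³/μ): a = (μ T²/4π²)^(1/3) = (398600 × 5670.0² / 4π²)^(1/3) = 6872 km.
Altitude h = a − R = 6872 − 6371 = 501 km.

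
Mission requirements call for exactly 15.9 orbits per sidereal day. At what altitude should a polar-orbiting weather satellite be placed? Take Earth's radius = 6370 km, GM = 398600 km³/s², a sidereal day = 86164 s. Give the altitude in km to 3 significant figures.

298 km

Required period T = 86164 / 15.9 = 5419.1 s.
From T = 2π√(a³/μ): a = (μ T²/4π²)^(1/3) = (398600 × 5419.1² / 4π²)^(1/3) = 6668 km.
Altitude h = a − R = 6668 − 6370 = 298 km.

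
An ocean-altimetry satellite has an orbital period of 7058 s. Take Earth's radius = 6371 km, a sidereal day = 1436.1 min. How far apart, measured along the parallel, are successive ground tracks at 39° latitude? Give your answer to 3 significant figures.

2550 km

Node shift per orbit = (7058.0/86166) × 360° = 29.49°.
Equatorial spacing = 29.49 × 111.2 km/° = 3279 km.
At 39° latitude, spacing = 3279 × cos(39°) = 2548 km.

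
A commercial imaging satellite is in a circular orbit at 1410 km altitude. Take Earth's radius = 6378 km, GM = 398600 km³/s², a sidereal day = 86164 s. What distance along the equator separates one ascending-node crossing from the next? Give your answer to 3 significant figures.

3180 km

Semi-major axis a = 6378 + 1410 = 7788 km. Period T = 2π√(a³/μ) = 2π√(7788³/398600) = 6839.9 s = 114.00 min.
During one orbit Earth rotates (6839.9 / 86164) × 360° = 28.58°.
At the equator that is 28.58° × (2π·6378/360) km/° = 28.58 × 111.3 = 3181 km.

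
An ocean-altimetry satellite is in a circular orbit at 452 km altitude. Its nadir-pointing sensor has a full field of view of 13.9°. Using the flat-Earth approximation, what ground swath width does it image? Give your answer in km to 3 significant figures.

110 km

Half-angle = 13.9°/2 = 6.95°.
Swath width ≈ 2h·tan(θ/2) = 2 × 452 × tan(6.95°) = 110.2 km.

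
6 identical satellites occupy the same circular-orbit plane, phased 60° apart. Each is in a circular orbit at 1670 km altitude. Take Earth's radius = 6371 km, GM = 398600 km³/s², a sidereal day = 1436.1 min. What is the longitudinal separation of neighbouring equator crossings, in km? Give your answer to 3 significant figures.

556 km

Semi-major axis a = 6371 + 1670 = 8041 km. Period T = 2π√(a³/μ) = 2π√(8041³/398600) = 7175.9 s = 119.60 min.
Single-satellite node shift = (7175.9/86166) × 360° = 29.98°.
With 6 satellites evenly phased, successive equator crossings are 29.98/6 = 4.997° apart.
That is 4.997 × 111.2 = 556 km at the equator.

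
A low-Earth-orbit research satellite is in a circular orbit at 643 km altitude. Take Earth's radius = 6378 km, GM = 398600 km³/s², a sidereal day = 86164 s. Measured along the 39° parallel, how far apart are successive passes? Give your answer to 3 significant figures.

Semi-major axis a = 6378 + 643 = 7021 km. Period T = 2π√(a³/μ) = 2π√(7021³/398600) = 5854.8 s = 97.58 min.
Node shift per orbit = (5854.8/86164) × 360° = 24.46°.
Equatorial spacing = 24.46 × 111.3 km/° = 2723 km.
At 39° latitude, spacing = 2723 × cos(39°) = 2116 km.

2120 km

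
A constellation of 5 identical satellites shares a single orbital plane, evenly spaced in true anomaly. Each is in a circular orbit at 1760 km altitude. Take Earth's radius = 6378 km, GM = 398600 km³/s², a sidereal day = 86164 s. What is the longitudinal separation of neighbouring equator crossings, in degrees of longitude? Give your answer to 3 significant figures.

Semi-major axis a = 6378 + 1760 = 8138 km. Period T = 2π√(a³/μ) = 2π√(8138³/398600) = 7306.1 s = 121.77 min.
Single-satellite node shift = (7306.1/86164) × 360° = 30.53°.
With 5 satellites evenly phased, successive equator crossings are 30.53/5 = 6.105° apart.

6.11°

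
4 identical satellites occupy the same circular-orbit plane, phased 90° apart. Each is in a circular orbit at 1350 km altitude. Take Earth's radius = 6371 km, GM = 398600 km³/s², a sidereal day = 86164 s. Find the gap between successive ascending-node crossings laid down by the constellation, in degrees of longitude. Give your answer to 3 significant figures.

7.05°

Semi-major axis a = 6371 + 1350 = 7721 km. Period T = 2π√(a³/μ) = 2π√(7721³/398600) = 6751.8 s = 112.53 min.
Single-satellite node shift = (6751.8/86164) × 360° = 28.21°.
With 4 satellites evenly phased, successive equator crossings are 28.21/4 = 7.052° apart.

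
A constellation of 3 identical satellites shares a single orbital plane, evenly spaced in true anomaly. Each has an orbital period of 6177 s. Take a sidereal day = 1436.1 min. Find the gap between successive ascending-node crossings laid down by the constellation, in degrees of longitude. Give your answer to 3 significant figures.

8.60°

Single-satellite node shift = (6177.0/86166) × 360° = 25.81°.
With 3 satellites evenly phased, successive equator crossings are 25.81/3 = 8.602° apart.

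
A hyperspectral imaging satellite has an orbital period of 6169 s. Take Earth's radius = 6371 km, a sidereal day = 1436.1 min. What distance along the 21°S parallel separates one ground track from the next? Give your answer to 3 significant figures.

2680 km

Node shift per orbit = (6169.0/86166) × 360° = 25.77°.
Equatorial spacing = 25.77 × 111.2 km/° = 2866 km.
At 21° latitude, spacing = 2866 × cos(21°) = 2676 km.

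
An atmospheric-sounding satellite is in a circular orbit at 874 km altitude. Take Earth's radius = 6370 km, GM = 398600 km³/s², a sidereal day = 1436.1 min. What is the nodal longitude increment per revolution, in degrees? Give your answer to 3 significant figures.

Semi-major axis a = 6370 + 874 = 7244 km. Period T = 2π√(a³/μ) = 2π√(7244³/398600) = 6135.9 s = 102.27 min.
During one orbit Earth rotates (6135.9 / 86166) × 360° = 25.64°.

25.6°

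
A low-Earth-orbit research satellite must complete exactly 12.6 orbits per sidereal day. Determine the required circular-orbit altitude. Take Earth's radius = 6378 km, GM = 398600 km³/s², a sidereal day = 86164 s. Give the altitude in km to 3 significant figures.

Required period T = 86164 / 12.6 = 6838.4 s.
From T = 2π√(a³/μ): a = (μ T²/4π²)^(1/3) = (398600 × 6838.4² / 4π²)^(1/3) = 7787 km.
Altitude h = a − R = 7787 − 6378 = 1409 km.

1410 km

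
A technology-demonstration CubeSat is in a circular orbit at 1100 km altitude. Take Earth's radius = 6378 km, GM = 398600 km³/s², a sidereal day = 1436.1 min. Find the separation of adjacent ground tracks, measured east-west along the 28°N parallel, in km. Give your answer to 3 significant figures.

2640 km

Semi-major axis a = 6378 + 1100 = 7478 km. Period T = 2π√(a³/μ) = 2π√(7478³/398600) = 6435.6 s = 107.26 min.
Node shift per orbit = (6435.6/86166) × 360° = 26.89°.
Equatorial spacing = 26.89 × 111.3 km/° = 2993 km.
At 28° latitude, spacing = 2993 × cos(28°) = 2643 km.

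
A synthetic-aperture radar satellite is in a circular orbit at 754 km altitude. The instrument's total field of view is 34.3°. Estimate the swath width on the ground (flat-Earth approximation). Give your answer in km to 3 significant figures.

465 km

Half-angle = 34.3°/2 = 17.15°.
Swath width ≈ 2h·tan(θ/2) = 2 × 754 × tan(17.15°) = 465.4 km.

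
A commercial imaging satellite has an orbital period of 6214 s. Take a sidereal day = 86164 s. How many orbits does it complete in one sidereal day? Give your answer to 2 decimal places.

13.87

Orbits per sidereal day = 86164 / 6214.0 = 13.866.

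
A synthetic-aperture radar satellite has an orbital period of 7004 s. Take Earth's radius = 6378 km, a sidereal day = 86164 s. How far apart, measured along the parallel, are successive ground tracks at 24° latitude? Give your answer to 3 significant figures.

2980 km

Node shift per orbit = (7004.0/86164) × 360° = 29.26°.
Equatorial spacing = 29.26 × 111.3 km/° = 3258 km.
At 24° latitude, spacing = 3258 × cos(24°) = 2976 km.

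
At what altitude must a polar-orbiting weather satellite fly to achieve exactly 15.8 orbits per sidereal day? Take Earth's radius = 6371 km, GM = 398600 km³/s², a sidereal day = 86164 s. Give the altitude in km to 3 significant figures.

Required period T = 86164 / 15.8 = 5453.4 s.
From T = 2π√(a³/μ): a = (μ T²/4π²)^(1/3) = (398600 × 5453.4² / 4π²)^(1/3) = 6696 km.
Altitude h = a − R = 6696 − 6371 = 325 km.

325 km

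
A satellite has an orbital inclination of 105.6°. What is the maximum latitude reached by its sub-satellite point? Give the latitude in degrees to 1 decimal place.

Retrograde orbit: the ground track reaches ±(180° − i) = ±(180 − 105.6) = ±74.4°.

74.4°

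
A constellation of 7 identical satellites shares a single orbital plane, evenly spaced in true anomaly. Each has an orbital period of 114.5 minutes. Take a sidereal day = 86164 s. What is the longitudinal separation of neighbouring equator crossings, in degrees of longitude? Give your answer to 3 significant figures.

4.10°

T = 114.5 min = 6870.0 s.
Single-satellite node shift = (6870.0/86164) × 360° = 28.70°.
With 7 satellites evenly phased, successive equator crossings are 28.70/7 = 4.100° apart.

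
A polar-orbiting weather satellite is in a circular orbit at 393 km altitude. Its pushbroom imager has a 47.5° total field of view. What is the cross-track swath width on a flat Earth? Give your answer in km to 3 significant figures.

346 km

Half-angle = 47.5°/2 = 23.75°.
Swath width ≈ 2h·tan(θ/2) = 2 × 393 × tan(23.75°) = 345.8 km.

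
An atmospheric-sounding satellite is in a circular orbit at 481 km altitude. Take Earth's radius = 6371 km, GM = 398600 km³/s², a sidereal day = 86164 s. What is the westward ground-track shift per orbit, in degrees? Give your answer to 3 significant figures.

Semi-major axis a = 6371 + 481 = 6852 km. Period T = 2π√(a³/μ) = 2π√(6852³/398600) = 5644.7 s = 94.08 min.
During one orbit Earth rotates (5644.7 / 86164) × 360° = 23.58°.

23.6°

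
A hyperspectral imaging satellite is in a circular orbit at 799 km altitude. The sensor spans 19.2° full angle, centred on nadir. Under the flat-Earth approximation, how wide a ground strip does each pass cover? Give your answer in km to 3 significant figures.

Half-angle = 19.2°/2 = 9.6°.
Swath width ≈ 2h·tan(θ/2) = 2 × 799 × tan(9.6°) = 270.3 km.

270 km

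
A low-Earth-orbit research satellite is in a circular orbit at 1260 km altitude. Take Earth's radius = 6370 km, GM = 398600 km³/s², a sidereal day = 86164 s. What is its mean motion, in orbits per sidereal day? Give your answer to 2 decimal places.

12.99

Semi-major axis a = 6370 + 1260 = 7630 km. Period T = 2π√(a³/μ) = 2π√(7630³/398600) = 6632.8 s = 110.55 min.
Orbits per sidereal day = 86164 / 6632.8 = 12.991.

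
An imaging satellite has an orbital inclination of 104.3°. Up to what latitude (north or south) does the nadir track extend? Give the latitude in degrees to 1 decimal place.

Retrograde orbit: the ground track reaches ±(180° − i) = ±(180 − 104.3) = ±75.7°.

75.7°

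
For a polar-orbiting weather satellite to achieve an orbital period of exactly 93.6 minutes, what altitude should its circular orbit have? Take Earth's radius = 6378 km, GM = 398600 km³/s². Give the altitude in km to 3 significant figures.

T = 93.6 min = 5616.0 s.
From T = 2π√(a³/μ): a = (μ T²/4π²)^(1/3) = (398600 × 5616.0² / 4π²)^(1/3) = 6829 km.
Altitude h = a − R = 6829 − 6378 = 451 km.

451 km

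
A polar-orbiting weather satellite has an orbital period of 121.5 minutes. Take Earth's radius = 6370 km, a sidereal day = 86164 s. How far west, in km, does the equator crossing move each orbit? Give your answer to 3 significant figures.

T = 121.5 min = 7290.0 s.
During one orbit Earth rotates (7290.0 / 86164) × 360° = 30.46°.
At the equator that is 30.46° × (2π·6370/360) km/° = 30.46 × 111.2 = 3386 km.

3390 km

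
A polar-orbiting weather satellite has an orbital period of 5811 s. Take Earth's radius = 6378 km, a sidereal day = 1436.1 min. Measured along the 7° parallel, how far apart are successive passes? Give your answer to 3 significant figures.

2680 km

Node shift per orbit = (5811.0/86166) × 360° = 24.28°.
Equatorial spacing = 24.28 × 111.3 km/° = 2703 km.
At 7° latitude, spacing = 2703 × cos(7°) = 2682 km.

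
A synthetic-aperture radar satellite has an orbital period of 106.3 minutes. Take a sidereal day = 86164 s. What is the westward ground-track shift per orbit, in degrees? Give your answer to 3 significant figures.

T = 106.3 min = 6378.0 s.
During one orbit Earth rotates (6378.0 / 86164) × 360° = 26.65°.

26.6°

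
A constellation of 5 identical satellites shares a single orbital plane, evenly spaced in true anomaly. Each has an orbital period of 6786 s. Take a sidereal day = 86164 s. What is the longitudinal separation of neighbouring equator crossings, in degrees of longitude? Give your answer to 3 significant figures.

5.67°

Single-satellite node shift = (6786.0/86164) × 360° = 28.35°.
With 5 satellites evenly phased, successive equator crossings are 28.35/5 = 5.670° apart.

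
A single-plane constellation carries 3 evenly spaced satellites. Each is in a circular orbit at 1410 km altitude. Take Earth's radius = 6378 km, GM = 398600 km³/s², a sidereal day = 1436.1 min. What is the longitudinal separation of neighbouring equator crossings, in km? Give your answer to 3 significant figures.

1060 km

Semi-major axis a = 6378 + 1410 = 7788 km. Period T = 2π√(a³/μ) = 2π√(7788³/398600) = 6839.9 s = 114.00 min.
Single-satellite node shift = (6839.9/86166) × 360° = 28.58°.
With 3 satellites evenly phased, successive equator crossings are 28.58/3 = 9.526° apart.
That is 9.526 × 111.3 = 1060 km at the equator.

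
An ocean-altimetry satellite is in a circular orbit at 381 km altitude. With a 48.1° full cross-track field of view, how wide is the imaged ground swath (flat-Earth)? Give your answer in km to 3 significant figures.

Half-angle = 48.1°/2 = 24.05°.
Swath width ≈ 2h·tan(θ/2) = 2 × 381 × tan(24.05°) = 340.1 km.

340 km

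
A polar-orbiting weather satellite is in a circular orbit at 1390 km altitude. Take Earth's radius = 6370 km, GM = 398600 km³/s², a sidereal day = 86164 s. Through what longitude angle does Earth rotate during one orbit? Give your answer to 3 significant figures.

Semi-major axis a = 6370 + 1390 = 7760 km. Period T = 2π√(a³/μ) = 2π√(7760³/398600) = 6803.1 s = 113.38 min.
During one orbit Earth rotates (6803.1 / 86164) × 360° = 28.42°.

28.4°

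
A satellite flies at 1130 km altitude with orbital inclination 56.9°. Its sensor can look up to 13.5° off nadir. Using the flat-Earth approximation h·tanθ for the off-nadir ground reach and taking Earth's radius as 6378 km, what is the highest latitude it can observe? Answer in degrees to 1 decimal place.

59.3°

For a prograde orbit the ground track reaches latitude ±i = ±56.9°.
Sensor half-swath on the ground ≈ 1130·tan(13.5°) = 271 km = 2.44° of latitude.
Maximum observable latitude ≈ 56.9 + 2.44 = 59.3°.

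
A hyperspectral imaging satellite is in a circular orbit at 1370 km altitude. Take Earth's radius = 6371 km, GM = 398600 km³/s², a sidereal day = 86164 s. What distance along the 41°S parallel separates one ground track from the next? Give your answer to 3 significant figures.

2380 km

Semi-major axis a = 6371 + 1370 = 7741 km. Period T = 2π√(a³/μ) = 2π√(7741³/398600) = 6778.1 s = 112.97 min.
Node shift per orbit = (6778.1/86164) × 360° = 28.32°.
Equatorial spacing = 28.32 × 111.2 km/° = 3149 km.
At 41° latitude, spacing = 3149 × cos(41°) = 2377 km.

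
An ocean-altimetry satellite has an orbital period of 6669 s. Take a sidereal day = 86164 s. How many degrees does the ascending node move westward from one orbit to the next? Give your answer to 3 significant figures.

During one orbit Earth rotates (6669.0 / 86164) × 360° = 27.86°.

27.9°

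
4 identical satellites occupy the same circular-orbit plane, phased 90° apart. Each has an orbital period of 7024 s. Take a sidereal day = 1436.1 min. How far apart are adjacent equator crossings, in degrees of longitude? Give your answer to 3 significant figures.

Single-satellite node shift = (7024.0/86166) × 360° = 29.35°.
With 4 satellites evenly phased, successive equator crossings are 29.35/4 = 7.337° apart.

7.34°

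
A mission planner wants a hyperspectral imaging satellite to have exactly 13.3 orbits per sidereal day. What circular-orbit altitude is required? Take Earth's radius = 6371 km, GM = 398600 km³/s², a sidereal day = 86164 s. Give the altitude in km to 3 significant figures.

Required period T = 86164 / 13.3 = 6478.5 s.
From T = 2π√(a³/μ): a = (μ T²/4π²)^(1/3) = (398600 × 6478.5² / 4π²)^(1/3) = 7511 km.
Altitude h = a − R = 7511 − 6371 = 1140 km.

1140 km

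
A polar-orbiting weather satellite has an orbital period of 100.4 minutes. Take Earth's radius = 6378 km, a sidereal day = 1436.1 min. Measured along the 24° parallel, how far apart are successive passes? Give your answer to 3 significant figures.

T = 100.4 min = 6024.0 s.
Node shift per orbit = (6024.0/86166) × 360° = 25.17°.
Equatorial spacing = 25.17 × 111.3 km/° = 2802 km.
At 24° latitude, spacing = 2802 × cos(24°) = 2559 km.

2560 km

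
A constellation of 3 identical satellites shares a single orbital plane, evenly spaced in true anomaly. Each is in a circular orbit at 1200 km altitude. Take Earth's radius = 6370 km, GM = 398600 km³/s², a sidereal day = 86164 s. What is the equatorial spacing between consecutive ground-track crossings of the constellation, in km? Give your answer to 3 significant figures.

1010 km

Semi-major axis a = 6370 + 1200 = 7570 km. Period T = 2π√(a³/μ) = 2π√(7570³/398600) = 6554.7 s = 109.25 min.
Single-satellite node shift = (6554.7/86164) × 360° = 27.39°.
With 3 satellites evenly phased, successive equator crossings are 27.39/3 = 9.129° apart.
That is 9.129 × 111.2 = 1015 km at the equator.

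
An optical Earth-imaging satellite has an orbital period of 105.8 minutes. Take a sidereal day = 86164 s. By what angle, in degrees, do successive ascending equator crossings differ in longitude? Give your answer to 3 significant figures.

T = 105.8 min = 6348.0 s.
During one orbit Earth rotates (6348.0 / 86164) × 360° = 26.52°.

26.5°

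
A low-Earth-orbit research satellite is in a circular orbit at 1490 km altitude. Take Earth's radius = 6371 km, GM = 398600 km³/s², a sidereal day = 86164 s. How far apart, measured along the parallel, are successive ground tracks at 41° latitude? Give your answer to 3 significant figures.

Semi-major axis a = 6371 + 1490 = 7861 km. Period T = 2π√(a³/μ) = 2π√(7861³/398600) = 6936.3 s = 115.61 min.
Node shift per orbit = (6936.3/86164) × 360° = 28.98°.
Equatorial spacing = 28.98 × 111.2 km/° = 3222 km.
At 41° latitude, spacing = 3222 × cos(41°) = 2432 km.

2430 km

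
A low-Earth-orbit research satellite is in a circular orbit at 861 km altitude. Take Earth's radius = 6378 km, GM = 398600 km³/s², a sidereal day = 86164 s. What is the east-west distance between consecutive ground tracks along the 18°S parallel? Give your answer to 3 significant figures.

2710 km

Semi-major axis a = 6378 + 861 = 7239 km. Period T = 2π√(a³/μ) = 2π√(7239³/398600) = 6129.6 s = 102.16 min.
Node shift per orbit = (6129.6/86164) × 360° = 25.61°.
Equatorial spacing = 25.61 × 111.3 km/° = 2851 km.
At 18° latitude, spacing = 2851 × cos(18°) = 2711 km.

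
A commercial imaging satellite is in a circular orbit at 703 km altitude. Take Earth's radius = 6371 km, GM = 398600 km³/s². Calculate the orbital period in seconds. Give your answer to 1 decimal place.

5921.2 seconds

Semi-major axis a = 6371 + 703 = 7074 km. Period T = 2π√(a³/μ) = 2π√(7074³/398600) = 5921.2 s = 98.69 min.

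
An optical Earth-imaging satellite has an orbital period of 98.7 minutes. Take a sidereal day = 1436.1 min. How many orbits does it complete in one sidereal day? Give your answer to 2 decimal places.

14.55

T = 98.7 min = 5922.0 s.
Orbits per sidereal day = 86166 / 5922.0 = 14.550.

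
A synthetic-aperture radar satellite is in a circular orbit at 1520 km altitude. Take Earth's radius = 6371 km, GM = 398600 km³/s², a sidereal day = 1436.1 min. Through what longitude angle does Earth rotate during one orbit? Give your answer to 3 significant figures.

Semi-major axis a = 6371 + 1520 = 7891 km. Period T = 2π√(a³/μ) = 2π√(7891³/398600) = 6976.0 s = 116.27 min.
During one orbit Earth rotates (6976.0 / 86166) × 360° = 29.15°.

29.1°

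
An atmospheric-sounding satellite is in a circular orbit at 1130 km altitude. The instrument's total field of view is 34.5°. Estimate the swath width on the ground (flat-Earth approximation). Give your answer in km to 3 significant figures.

Half-angle = 34.5°/2 = 17.25°.
Swath width ≈ 2h·tan(θ/2) = 2 × 1130 × tan(17.25°) = 701.7 km.

702 km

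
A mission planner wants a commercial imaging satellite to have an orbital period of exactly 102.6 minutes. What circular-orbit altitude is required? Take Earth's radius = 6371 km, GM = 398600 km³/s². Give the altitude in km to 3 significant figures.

T = 102.6 min = 6156.0 s.
From T = 2π√(a³/μ): a = (μ T²/4π²)^(1/3) = (398600 × 6156.0² / 4π²)^(1/3) = 7260 km.
Altitude h = a − R = 7260 − 6371 = 889 km.

889 km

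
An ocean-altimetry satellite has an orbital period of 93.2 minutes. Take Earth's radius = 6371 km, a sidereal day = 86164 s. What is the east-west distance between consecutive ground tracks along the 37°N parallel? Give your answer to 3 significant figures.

T = 93.2 min = 5592.0 s.
Node shift per orbit = (5592.0/86164) × 360° = 23.36°.
Equatorial spacing = 23.36 × 111.2 km/° = 2598 km.
At 37° latitude, spacing = 2598 × cos(37°) = 2075 km.

2070 km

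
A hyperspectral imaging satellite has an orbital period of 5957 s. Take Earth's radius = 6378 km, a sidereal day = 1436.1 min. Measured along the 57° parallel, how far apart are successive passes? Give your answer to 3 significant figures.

1510 km

Node shift per orbit = (5957.0/86166) × 360° = 24.89°.
Equatorial spacing = 24.89 × 111.3 km/° = 2770 km.
At 57° latitude, spacing = 2770 × cos(57°) = 1509 km.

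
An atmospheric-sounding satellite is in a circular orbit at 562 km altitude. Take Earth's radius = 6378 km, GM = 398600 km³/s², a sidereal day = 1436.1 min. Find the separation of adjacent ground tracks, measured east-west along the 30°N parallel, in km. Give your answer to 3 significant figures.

Semi-major axis a = 6378 + 562 = 6940 km. Period T = 2π√(a³/μ) = 2π√(6940³/398600) = 5753.7 s = 95.90 min.
Node shift per orbit = (5753.7/86166) × 360° = 24.04°.
Equatorial spacing = 24.04 × 111.3 km/° = 2676 km.
At 30° latitude, spacing = 2676 × cos(30°) = 2317 km.

2320 km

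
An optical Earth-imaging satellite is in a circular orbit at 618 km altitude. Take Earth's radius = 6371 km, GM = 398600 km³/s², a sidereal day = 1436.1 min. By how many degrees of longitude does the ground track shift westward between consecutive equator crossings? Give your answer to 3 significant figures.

24.3°

Semi-major axis a = 6371 + 618 = 6989 km. Period T = 2π√(a³/μ) = 2π√(6989³/398600) = 5814.8 s = 96.91 min.
During one orbit Earth rotates (5814.8 / 86166) × 360° = 24.29°.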